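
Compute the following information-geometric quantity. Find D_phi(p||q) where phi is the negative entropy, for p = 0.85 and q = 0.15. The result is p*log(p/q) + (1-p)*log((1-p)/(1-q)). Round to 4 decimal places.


Bregman divergence with negative entropy generator:
D = p*log(p/q) + (1-p)*log((1-p)/(1-q)).
p = 0.85, q = 0.15.
p*log(p/q) = 0.85*log(0.85/0.15) = 1.474411.
(1-p)*log((1-p)/(1-q)) = 0.15*log(0.15/0.85) = -0.26019.
D = 1.474411 + -0.26019 = 1.2142

1.2142


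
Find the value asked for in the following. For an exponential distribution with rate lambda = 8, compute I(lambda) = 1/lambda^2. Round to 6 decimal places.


Fisher information for exponential: I(lambda) = 1/lambda^2.
lambda = 8, lambda^2 = 64.
I = 1/64 = 0.015625

0.015625


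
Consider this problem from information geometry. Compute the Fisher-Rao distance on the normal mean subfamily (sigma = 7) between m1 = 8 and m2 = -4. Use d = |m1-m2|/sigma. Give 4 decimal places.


On the fixed-variance normal subfamily, geodesic distance = |m1-m2|/sigma.
|8 - -4| = 12.
sigma = 7.
d = 12/7 = 1.7143

1.7143


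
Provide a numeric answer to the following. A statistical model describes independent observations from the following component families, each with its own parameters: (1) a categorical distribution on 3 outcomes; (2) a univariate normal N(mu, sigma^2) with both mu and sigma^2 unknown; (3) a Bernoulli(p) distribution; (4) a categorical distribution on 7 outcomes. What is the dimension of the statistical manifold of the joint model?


The dimension of a statistical manifold equals the number of free
(independent) real parameters of the model. For a product of independent
blocks the parameter counts add.
- categorical on 3 outcomes (probabilities sum to 1): 3-1 = 2.
- normal (mu, sigma^2): 2.
- Bernoulli (p): 1.
- categorical on 7 outcomes (probabilities sum to 1): 7-1 = 6.
Total = 2 + 2 + 1 + 6 = 11.
Dimension = 11

11


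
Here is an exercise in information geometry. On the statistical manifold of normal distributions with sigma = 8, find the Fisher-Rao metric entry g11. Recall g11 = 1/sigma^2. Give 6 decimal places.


For the 2-parameter normal family, the Fisher metric has:
  g11 = 1/sigma^2, g22 = 2/sigma^2.
sigma = 8, sigma^2 = 64.
g11 = 0.015625

0.015625


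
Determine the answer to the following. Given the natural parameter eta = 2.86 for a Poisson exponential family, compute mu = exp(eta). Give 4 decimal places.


Expectation parameter for Poisson exponential family:
mu = exp(eta).
eta = 2.86.
mu = exp(2.86) = 17.4615

17.4615


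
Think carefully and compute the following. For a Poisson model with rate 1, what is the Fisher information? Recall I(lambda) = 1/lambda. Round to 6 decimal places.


Fisher information for Poisson: I(lambda) = 1/lambda.
lambda = 1.
I(lambda) = 1/1 = 1.000000

1.000000


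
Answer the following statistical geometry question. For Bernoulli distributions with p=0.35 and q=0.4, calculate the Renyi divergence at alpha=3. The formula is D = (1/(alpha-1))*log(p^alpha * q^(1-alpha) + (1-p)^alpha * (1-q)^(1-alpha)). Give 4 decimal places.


Renyi divergence of order alpha between Bernoulli distributions:
D = (1/(alpha-1))*log(p^alpha * q^(1-alpha) + (1-p)^alpha * (1-q)^(1-alpha)).
alpha = 3, p = 0.35, q = 0.4.
p^alpha * q^(1-alpha) = 0.35^3 * 0.4^-2 = 0.267969.
(1-p)^alpha * (1-q)^(1-alpha) = 0.65^3 * 0.6^-2 = 0.762847.
sum = 0.267969 + 0.762847 = 1.030816.
D = (1/2)*log(1.030816) = 0.0152

0.0152


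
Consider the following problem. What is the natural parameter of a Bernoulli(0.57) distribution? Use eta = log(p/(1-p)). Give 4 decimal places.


Natural parameter for Bernoulli: eta = log(p/(1-p)).
p = 0.57, 1-p = 0.43.
p/(1-p) = 1.325581.
eta = log(1.325581) = 0.2819

0.2819


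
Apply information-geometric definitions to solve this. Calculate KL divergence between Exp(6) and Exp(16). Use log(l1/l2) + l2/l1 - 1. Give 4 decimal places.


KL divergence for exponential family:
KL = log(l1/l2) + l2/l1 - 1.
log(6/16) = -0.980829.
16/6 = 2.666667.
KL = -0.980829 + 2.666667 - 1 = 0.6858

0.6858


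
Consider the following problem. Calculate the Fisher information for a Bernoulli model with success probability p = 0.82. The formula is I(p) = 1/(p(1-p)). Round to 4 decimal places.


For Bernoulli(p), Fisher information is I(p) = 1/(p*(1-p)).
p = 0.82, 1-p = 0.18.
p*(1-p) = 0.1476.
I(p) = 1/0.1476 = 6.7751

6.7751


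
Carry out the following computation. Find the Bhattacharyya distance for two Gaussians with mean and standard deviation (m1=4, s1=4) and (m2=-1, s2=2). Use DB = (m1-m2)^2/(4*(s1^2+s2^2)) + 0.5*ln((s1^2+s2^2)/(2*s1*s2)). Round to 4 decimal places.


Bhattacharyya distance between two Gaussians:
DB = (m1-m2)^2/(4*(s1^2+s2^2)) + (1/2)*ln((s1^2+s2^2)/(2*s1*s2)).
(m1-m2)^2 = (5)^2 = 25.
s1^2+s2^2 = 16 + 4 = 20.
term1 = 25/80 = 0.3125.
term2 = 0.5*ln(20/16.0) = 0.111572.
DB = 0.3125 + 0.111572 = 0.4241

0.4241


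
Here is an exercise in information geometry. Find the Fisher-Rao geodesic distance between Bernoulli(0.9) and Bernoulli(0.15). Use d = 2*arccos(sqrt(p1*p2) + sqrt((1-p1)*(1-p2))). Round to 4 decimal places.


Geodesic distance on Bernoulli manifold:
d(p1,p2) = 2*arccos(sqrt(p1*p2) + sqrt((1-p1)*(1-p2))).
sqrt(p1*p2) = sqrt(0.9*0.15) = 0.367423.
sqrt((1-p1)*(1-p2)) = sqrt(0.1*0.85) = 0.291548.
arg = 0.367423 + 0.291548 = 0.658971.
d = 2*arccos(0.658971) = 1.7027

1.7027


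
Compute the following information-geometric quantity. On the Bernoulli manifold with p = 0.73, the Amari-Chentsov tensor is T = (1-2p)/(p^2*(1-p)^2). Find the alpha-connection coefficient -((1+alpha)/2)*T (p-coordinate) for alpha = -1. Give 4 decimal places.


Skewness (Amari-Chentsov) tensor: T = (1-2p)/(p^2*(1-p)^2).
p = 0.73, 1-2p = -0.46, p^2 = 0.5329, (1-p)^2 = 0.0729.
T = -0.46/(0.5329 * 0.0729) = -11.840896.
In the p-coordinate, Gamma^(alpha) = Gamma^(0) - (alpha/2)*T with Gamma^(0) = (1/2)*g'(p) = -T/2,
so Gamma^(alpha) = -((1+alpha)/2)*T.
alpha = -1, -(1+alpha)/2 = 0.0.
Gamma = 0.0 * -11.840896 = 0.0000

0.0000


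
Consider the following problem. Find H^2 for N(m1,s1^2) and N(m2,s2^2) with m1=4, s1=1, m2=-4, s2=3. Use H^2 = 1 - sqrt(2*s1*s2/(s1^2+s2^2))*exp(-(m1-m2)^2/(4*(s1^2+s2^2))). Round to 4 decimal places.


Squared Hellinger distance for Gaussians:
H^2 = 1 - sqrt(2*s1*s2/(s1^2+s2^2)) * exp(-(m1-m2)^2/(4*(s1^2+s2^2))).
s1^2 = 1, s2^2 = 9, s1^2+s2^2 = 10.
sqrt(2*1*3/(10)) = 0.774597.
(m1-m2)^2 = (8)^2 = 64.
exp(-64/(4*10)) = exp(-1.6) = 0.201897.
H^2 = 1 - 0.774597*0.201897 = 0.8436

0.8436


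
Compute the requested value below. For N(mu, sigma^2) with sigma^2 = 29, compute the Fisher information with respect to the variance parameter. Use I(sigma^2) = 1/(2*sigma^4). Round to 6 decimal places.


Fisher information for variance: I(sigma^2) = 1/(2*sigma^4).
sigma^2 = 29, so sigma^4 = 841.
I = 1/(2*841) = 1/1682 = 0.000595

0.000595


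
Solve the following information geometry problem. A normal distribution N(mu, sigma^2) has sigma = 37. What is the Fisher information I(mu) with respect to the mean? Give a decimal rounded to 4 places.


The Fisher information for the mean of a normal distribution is I(mu) = 1/sigma^2.
sigma = 37, so sigma^2 = 1369.
I(mu) = 1/1369 = 0.0007

0.0007


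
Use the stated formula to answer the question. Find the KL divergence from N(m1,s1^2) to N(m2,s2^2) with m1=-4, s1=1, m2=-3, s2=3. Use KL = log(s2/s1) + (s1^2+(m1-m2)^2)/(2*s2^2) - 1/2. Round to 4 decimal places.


KL divergence between normal distributions:
KL = log(s2/s1) + (s1^2 + (m1-m2)^2)/(2*s2^2) - 1/2.
log(3/1) = 1.098612.
(1^2 + (-4--3)^2)/(2*3^2) = (1 + 1)/18 = 0.111111.
KL = 1.098612 + 0.111111 - 0.5 = 0.7097

0.7097


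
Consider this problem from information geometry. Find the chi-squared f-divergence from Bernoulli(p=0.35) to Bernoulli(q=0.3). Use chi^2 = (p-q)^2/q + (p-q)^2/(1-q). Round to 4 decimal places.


Chi-squared divergence between Bernoulli distributions:
chi^2 = (p-q)^2/q + (p-q)^2/(1-q).
p = 0.35, q = 0.3, p-q = 0.05.
(p-q)^2 = 0.0025.
term1 = 0.0025/0.3 = 0.008333.
term2 = 0.0025/0.7 = 0.003571.
chi^2 = 0.008333 + 0.003571 = 0.0119

0.0119


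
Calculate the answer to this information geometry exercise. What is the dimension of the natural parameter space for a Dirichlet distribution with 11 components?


Exponential family dimension calculation:
Dirichlet with 11 components has 11 natural parameters.

11


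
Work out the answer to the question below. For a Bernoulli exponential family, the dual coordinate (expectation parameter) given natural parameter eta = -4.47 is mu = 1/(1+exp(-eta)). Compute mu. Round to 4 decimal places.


Dual coordinate (expectation parameter) for Bernoulli:
mu = 1/(1+exp(-eta)).
eta = -4.47.
exp(-eta) = exp(4.47) = 87.356723.
mu = 1/(1+87.356723) = 0.0113

0.0113


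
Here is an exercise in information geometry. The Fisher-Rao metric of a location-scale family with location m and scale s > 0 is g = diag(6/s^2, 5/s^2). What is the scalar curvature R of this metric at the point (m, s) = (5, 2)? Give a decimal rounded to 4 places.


The metric has the form g = (A dm^2 + B ds^2)/s^2 with A = 6, B = 5.
Substitute u = sqrt(A/B)*m: g = B*(du^2 + ds^2)/s^2, i.e. B times the
Poincare upper half-plane metric, which has constant Gaussian curvature -1.
Scaling a 2D metric by a constant c divides the Gaussian curvature by c,
so K = -1/B = -1/(5) = -0.2000 everywhere (the point (m, s) = (5, 2) is irrelevant:
the curvature is constant).
Scalar curvature in dimension 2: R = 2K = -2/(5) = -0.4000.

-0.4000


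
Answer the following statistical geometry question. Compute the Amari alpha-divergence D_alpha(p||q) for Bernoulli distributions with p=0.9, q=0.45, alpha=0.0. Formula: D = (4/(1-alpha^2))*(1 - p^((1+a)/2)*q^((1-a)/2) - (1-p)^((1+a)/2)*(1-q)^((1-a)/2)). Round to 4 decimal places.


Amari alpha-divergence:
D = (4/(1-alpha^2))*(1 - p^((1+a)/2)*q^((1-a)/2) - (1-p)^((1+a)/2)*(1-q)^((1-a)/2)).
alpha = 0.0, p = 0.9, q = 0.45.
e1 = (1+alpha)/2 = 0.5, e2 = (1-alpha)/2 = 0.5.
t1 = p^e1 * q^e2 = 0.9^0.5 * 0.45^0.5 = 0.636396.
t2 = (1-p)^e1 * (1-q)^e2 = 0.1^0.5 * 0.55^0.5 = 0.234521.
4/(1-alpha^2) = 4.0.
D = 4.0*(1 - 0.636396 - 0.234521) = 0.5163

0.5163


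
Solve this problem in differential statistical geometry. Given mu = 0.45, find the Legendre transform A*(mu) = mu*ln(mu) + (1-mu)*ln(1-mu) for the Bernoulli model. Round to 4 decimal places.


Legendre transform for Bernoulli:
A*(mu) = mu*log(mu) + (1-mu)*log(1-mu).
mu = 0.45, 1-mu = 0.55.
mu*log(mu) = 0.45*log(0.45) = -0.359328.
(1-mu)*log(1-mu) = 0.55*log(0.55) = -0.32881.
A* = -0.359328 + -0.32881 = -0.6881

-0.6881


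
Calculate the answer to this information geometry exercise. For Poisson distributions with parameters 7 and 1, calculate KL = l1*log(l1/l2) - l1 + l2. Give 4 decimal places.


KL divergence for Poisson:
KL = l1*log(l1/l2) - l1 + l2.
l1 = 7, l2 = 1.
log(7/1) = 1.94591.
l1*log(l1/l2) = 7 * 1.94591 = 13.621371.
KL = 13.621371 - 7 + 1 = 7.6214

7.6214


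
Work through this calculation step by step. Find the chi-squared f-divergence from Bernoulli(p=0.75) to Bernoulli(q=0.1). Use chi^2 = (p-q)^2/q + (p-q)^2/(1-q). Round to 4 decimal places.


Chi-squared divergence between Bernoulli distributions:
chi^2 = (p-q)^2/q + (p-q)^2/(1-q).
p = 0.75, q = 0.1, p-q = 0.65.
(p-q)^2 = 0.4225.
term1 = 0.4225/0.1 = 4.225.
term2 = 0.4225/0.9 = 0.469444.
chi^2 = 4.225 + 0.469444 = 4.6944

4.6944


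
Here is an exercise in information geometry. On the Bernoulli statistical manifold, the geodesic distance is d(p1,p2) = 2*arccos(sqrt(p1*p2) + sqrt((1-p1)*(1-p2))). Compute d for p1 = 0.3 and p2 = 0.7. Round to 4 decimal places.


Geodesic distance on Bernoulli manifold:
d(p1,p2) = 2*arccos(sqrt(p1*p2) + sqrt((1-p1)*(1-p2))).
sqrt(p1*p2) = sqrt(0.3*0.7) = 0.458258.
sqrt((1-p1)*(1-p2)) = sqrt(0.7*0.3) = 0.458258.
arg = 0.458258 + 0.458258 = 0.916515.
d = 2*arccos(0.916515) = 0.8230

0.8230


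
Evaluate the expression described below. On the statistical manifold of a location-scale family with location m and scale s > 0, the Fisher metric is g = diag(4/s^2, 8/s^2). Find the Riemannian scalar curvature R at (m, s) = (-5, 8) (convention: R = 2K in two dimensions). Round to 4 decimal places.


The metric has the form g = (A dm^2 + B ds^2)/s^2 with A = 4, B = 8.
Substitute u = sqrt(A/B)*m: g = B*(du^2 + ds^2)/s^2, i.e. B times the
Poincare upper half-plane metric, which has constant Gaussian curvature -1.
Scaling a 2D metric by a constant c divides the Gaussian curvature by c,
so K = -1/B = -1/(8) = -0.1250 everywhere (the point (m, s) = (-5, 8) is irrelevant:
the curvature is constant).
Scalar curvature in dimension 2: R = 2K = -2/(8) = -0.2500.

-0.2500


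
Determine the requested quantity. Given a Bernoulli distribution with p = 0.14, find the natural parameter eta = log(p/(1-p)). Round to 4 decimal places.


Natural parameter for Bernoulli: eta = log(p/(1-p)).
p = 0.14, 1-p = 0.86.
p/(1-p) = 0.162791.
eta = log(0.162791) = -1.8153

-1.8153


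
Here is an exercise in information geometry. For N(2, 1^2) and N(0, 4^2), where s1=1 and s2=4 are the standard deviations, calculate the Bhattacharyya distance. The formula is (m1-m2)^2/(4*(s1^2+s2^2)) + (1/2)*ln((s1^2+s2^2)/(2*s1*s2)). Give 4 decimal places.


Bhattacharyya distance between two Gaussians:
DB = (m1-m2)^2/(4*(s1^2+s2^2)) + (1/2)*ln((s1^2+s2^2)/(2*s1*s2)).
(m1-m2)^2 = (2)^2 = 4.
s1^2+s2^2 = 1 + 16 = 17.
term1 = 4/68 = 0.058824.
term2 = 0.5*ln(17/8.0) = 0.376886.
DB = 0.058824 + 0.376886 = 0.4357

0.4357


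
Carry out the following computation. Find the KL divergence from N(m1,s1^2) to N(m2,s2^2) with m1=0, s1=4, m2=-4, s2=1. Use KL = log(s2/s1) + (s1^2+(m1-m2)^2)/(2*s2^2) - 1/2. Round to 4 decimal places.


KL divergence between normal distributions:
KL = log(s2/s1) + (s1^2 + (m1-m2)^2)/(2*s2^2) - 1/2.
log(1/4) = -1.386294.
(4^2 + (0--4)^2)/(2*1^2) = (16 + 16)/2 = 16.0.
KL = -1.386294 + 16.0 - 0.5 = 14.1137

14.1137


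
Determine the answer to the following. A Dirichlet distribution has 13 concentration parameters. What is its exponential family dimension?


Exponential family dimension calculation:
Dirichlet with 13 components has 13 natural parameters.

13


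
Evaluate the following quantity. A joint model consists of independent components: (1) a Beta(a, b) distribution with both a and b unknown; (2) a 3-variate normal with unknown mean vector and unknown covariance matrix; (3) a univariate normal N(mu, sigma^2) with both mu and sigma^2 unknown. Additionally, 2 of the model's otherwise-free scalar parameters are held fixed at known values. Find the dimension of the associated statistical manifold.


The dimension of a statistical manifold equals the number of free
(independent) real parameters of the model. For a product of independent
blocks the parameter counts add.
- Beta (a, b): 2.
- 3-variate normal: 3 (mean) + 3*4/2 = 6 (symmetric covariance) = 9.
- normal (mu, sigma^2): 2.
Total = 2 + 9 + 2 = 13.
2 parameter(s) fixed at known values: 13 - 2 = 11.
Dimension = 11

11


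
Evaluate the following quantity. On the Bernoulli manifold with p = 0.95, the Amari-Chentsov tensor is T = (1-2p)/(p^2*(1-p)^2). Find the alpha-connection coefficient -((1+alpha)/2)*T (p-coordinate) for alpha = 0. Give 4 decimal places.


Skewness (Amari-Chentsov) tensor: T = (1-2p)/(p^2*(1-p)^2).
p = 0.95, 1-2p = -0.9, p^2 = 0.9025, (1-p)^2 = 0.0025.
T = -0.9/(0.9025 * 0.0025) = -398.891967.
In the p-coordinate, Gamma^(alpha) = Gamma^(0) - (alpha/2)*T with Gamma^(0) = (1/2)*g'(p) = -T/2,
so Gamma^(alpha) = -((1+alpha)/2)*T.
alpha = 0, -(1+alpha)/2 = -0.5.
Gamma = -0.5 * -398.891967 = 199.4460

199.4460


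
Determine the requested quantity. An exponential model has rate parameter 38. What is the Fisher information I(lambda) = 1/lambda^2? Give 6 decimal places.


Fisher information for exponential: I(lambda) = 1/lambda^2.
lambda = 38, lambda^2 = 1444.
I = 1/1444 = 0.000693

0.000693


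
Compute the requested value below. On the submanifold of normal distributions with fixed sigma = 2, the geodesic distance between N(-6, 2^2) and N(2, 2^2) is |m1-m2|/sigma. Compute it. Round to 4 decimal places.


On the fixed-variance normal subfamily, geodesic distance = |m1-m2|/sigma.
|-6 - 2| = 8.
sigma = 2.
d = 8/2 = 4.0000

4.0000


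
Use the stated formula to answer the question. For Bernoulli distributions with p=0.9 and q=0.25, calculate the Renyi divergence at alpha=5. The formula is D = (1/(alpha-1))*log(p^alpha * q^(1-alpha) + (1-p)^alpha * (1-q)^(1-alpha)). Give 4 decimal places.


Renyi divergence of order alpha between Bernoulli distributions:
D = (1/(alpha-1))*log(p^alpha * q^(1-alpha) + (1-p)^alpha * (1-q)^(1-alpha)).
alpha = 5, p = 0.9, q = 0.25.
p^alpha * q^(1-alpha) = 0.9^5 * 0.25^-4 = 151.16544.
(1-p)^alpha * (1-q)^(1-alpha) = 0.1^5 * 0.75^-4 = 3.2e-05.
sum = 151.16544 + 3.2e-05 = 151.165472.
D = (1/4)*log(151.165472) = 1.2546

1.2546


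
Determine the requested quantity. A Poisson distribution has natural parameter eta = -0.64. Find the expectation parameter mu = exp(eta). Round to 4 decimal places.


Expectation parameter for Poisson exponential family:
mu = exp(eta).
eta = -0.64.
mu = exp(-0.64) = 0.5273

0.5273


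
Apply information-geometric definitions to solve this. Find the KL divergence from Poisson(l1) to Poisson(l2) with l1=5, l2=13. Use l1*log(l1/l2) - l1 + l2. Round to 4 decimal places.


KL divergence for Poisson:
KL = l1*log(l1/l2) - l1 + l2.
l1 = 5, l2 = 13.
log(5/13) = -0.955511.
l1*log(l1/l2) = 5 * -0.955511 = -4.777557.
KL = -4.777557 - 5 + 13 = 3.2224

3.2224


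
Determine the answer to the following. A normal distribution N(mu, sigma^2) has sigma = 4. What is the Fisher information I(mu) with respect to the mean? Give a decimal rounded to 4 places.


The Fisher information for the mean of a normal distribution is I(mu) = 1/sigma^2.
sigma = 4, so sigma^2 = 16.
I(mu) = 1/16 = 0.0625

0.0625


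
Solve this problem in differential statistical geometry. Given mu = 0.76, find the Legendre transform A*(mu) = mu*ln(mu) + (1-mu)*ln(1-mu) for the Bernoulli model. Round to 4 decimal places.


Legendre transform for Bernoulli:
A*(mu) = mu*log(mu) + (1-mu)*log(1-mu).
mu = 0.76, 1-mu = 0.24.
mu*log(mu) = 0.76*log(0.76) = -0.208572.
(1-mu)*log(1-mu) = 0.24*log(0.24) = -0.342508.
A* = -0.208572 + -0.342508 = -0.5511

-0.5511


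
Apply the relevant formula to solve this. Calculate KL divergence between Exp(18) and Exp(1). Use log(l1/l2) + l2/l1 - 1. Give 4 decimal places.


KL divergence for exponential family:
KL = log(l1/l2) + l2/l1 - 1.
log(18/1) = 2.890372.
1/18 = 0.055556.
KL = 2.890372 + 0.055556 - 1 = 1.9459

1.9459


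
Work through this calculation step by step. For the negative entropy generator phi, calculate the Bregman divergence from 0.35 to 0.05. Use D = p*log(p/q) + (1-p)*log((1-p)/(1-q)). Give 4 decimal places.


Bregman divergence with negative entropy generator:
D = p*log(p/q) + (1-p)*log((1-p)/(1-q)).
p = 0.35, q = 0.05.
p*log(p/q) = 0.35*log(0.35/0.05) = 0.681069.
(1-p)*log((1-p)/(1-q)) = 0.65*log(0.65/0.95) = -0.246668.
D = 0.681069 + -0.246668 = 0.4344

0.4344


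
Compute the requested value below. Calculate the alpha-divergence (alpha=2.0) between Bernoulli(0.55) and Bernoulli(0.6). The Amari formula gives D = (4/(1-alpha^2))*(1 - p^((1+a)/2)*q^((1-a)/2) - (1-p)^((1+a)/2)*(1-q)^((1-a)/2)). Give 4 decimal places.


Amari alpha-divergence:
D = (4/(1-alpha^2))*(1 - p^((1+a)/2)*q^((1-a)/2) - (1-p)^((1+a)/2)*(1-q)^((1-a)/2)).
alpha = 2.0, p = 0.55, q = 0.6.
e1 = (1+alpha)/2 = 1.5, e2 = (1-alpha)/2 = -0.5.
t1 = p^e1 * q^e2 = 0.55^1.5 * 0.6^-0.5 = 0.526585.
t2 = (1-p)^e1 * (1-q)^e2 = 0.45^1.5 * 0.4^-0.5 = 0.477297.
4/(1-alpha^2) = -1.333333.
D = -1.333333*(1 - 0.526585 - 0.477297) = 0.0052

0.0052


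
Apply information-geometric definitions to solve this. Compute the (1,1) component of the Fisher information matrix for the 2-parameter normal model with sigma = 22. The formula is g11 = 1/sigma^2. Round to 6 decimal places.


For the 2-parameter normal family, the Fisher metric has:
  g11 = 1/sigma^2, g22 = 2/sigma^2.
sigma = 22, sigma^2 = 484.
g11 = 0.002066

0.002066


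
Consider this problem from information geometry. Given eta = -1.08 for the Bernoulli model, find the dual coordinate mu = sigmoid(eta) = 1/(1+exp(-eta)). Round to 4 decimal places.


Dual coordinate (expectation parameter) for Bernoulli:
mu = 1/(1+exp(-eta)).
eta = -1.08.
exp(-eta) = exp(1.08) = 2.94468.
mu = 1/(1+2.94468) = 0.2535

0.2535


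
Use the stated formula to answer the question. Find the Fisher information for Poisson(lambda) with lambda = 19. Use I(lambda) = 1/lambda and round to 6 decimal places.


Fisher information for Poisson: I(lambda) = 1/lambda.
lambda = 19.
I(lambda) = 1/19 = 0.052632

0.052632


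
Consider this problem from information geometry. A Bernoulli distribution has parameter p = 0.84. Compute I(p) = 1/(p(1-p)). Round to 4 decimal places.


For Bernoulli(p), Fisher information is I(p) = 1/(p*(1-p)).
p = 0.84, 1-p = 0.16.
p*(1-p) = 0.1344.
I(p) = 1/0.1344 = 7.4405

7.4405


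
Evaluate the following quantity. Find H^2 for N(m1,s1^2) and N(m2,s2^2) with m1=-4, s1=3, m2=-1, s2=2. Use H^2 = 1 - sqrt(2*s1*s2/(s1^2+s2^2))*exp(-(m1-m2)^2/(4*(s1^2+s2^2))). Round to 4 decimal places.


Squared Hellinger distance for Gaussians:
H^2 = 1 - sqrt(2*s1*s2/(s1^2+s2^2)) * exp(-(m1-m2)^2/(4*(s1^2+s2^2))).
s1^2 = 9, s2^2 = 4, s1^2+s2^2 = 13.
sqrt(2*3*2/(13)) = 0.960769.
(m1-m2)^2 = (-3)^2 = 9.
exp(-9/(4*13)) = exp(-0.173077) = 0.841073.
H^2 = 1 - 0.960769*0.841073 = 0.1919

0.1919


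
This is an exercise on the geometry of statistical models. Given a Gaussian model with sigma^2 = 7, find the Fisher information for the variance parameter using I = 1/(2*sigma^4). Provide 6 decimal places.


Fisher information for variance: I(sigma^2) = 1/(2*sigma^4).
sigma^2 = 7, so sigma^4 = 49.
I = 1/(2*49) = 1/98 = 0.010204

0.010204


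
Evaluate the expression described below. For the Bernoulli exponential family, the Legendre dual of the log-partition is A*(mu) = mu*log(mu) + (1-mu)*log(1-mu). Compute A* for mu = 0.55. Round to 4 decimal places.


Legendre transform for Bernoulli:
A*(mu) = mu*log(mu) + (1-mu)*log(1-mu).
mu = 0.55, 1-mu = 0.45.
mu*log(mu) = 0.55*log(0.55) = -0.32881.
(1-mu)*log(1-mu) = 0.45*log(0.45) = -0.359328.
A* = -0.32881 + -0.359328 = -0.6881

-0.6881


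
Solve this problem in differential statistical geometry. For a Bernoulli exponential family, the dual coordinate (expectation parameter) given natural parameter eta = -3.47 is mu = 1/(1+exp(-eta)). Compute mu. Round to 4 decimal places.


Dual coordinate (expectation parameter) for Bernoulli:
mu = 1/(1+exp(-eta)).
eta = -3.47.
exp(-eta) = exp(3.47) = 32.136742.
mu = 1/(1+32.136742) = 0.0302

0.0302


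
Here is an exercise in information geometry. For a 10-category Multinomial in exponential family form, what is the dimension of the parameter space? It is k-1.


Exponential family dimension calculation:
For Multinomial with k=10 categories, dim = k-1 = 9.

9


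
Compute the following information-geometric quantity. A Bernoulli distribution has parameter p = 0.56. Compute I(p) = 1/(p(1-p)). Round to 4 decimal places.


For Bernoulli(p), Fisher information is I(p) = 1/(p*(1-p)).
p = 0.56, 1-p = 0.44.
p*(1-p) = 0.2464.
I(p) = 1/0.2464 = 4.0584

4.0584


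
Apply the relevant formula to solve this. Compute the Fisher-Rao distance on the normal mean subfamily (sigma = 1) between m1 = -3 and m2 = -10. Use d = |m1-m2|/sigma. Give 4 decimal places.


On the fixed-variance normal subfamily, geodesic distance = |m1-m2|/sigma.
|-3 - -10| = 7.
sigma = 1.
d = 7/1 = 7.0000

7.0000


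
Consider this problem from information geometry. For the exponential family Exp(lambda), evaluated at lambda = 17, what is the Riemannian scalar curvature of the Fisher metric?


This family has a single free parameter, so its statistical manifold
is 1-dimensional. The Riemann curvature tensor of any 1-dimensional
Riemannian manifold vanishes identically, so R = 0.

0


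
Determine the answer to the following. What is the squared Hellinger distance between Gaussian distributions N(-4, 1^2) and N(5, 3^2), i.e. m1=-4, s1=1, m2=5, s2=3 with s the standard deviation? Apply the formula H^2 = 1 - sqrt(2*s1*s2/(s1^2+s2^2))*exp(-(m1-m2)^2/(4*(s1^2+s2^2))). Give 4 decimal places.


Squared Hellinger distance for Gaussians:
H^2 = 1 - sqrt(2*s1*s2/(s1^2+s2^2)) * exp(-(m1-m2)^2/(4*(s1^2+s2^2))).
s1^2 = 1, s2^2 = 9, s1^2+s2^2 = 10.
sqrt(2*1*3/(10)) = 0.774597.
(m1-m2)^2 = (-9)^2 = 81.
exp(-81/(4*10)) = exp(-2.025) = 0.131994.
H^2 = 1 - 0.774597*0.131994 = 0.8978

0.8978


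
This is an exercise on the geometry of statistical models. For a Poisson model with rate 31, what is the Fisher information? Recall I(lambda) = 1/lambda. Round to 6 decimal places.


Fisher information for Poisson: I(lambda) = 1/lambda.
lambda = 31.
I(lambda) = 1/31 = 0.032258

0.032258


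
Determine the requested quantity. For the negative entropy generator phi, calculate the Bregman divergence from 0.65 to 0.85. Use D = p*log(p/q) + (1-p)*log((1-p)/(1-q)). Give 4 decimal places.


Bregman divergence with negative entropy generator:
D = p*log(p/q) + (1-p)*log((1-p)/(1-q)).
p = 0.65, q = 0.85.
p*log(p/q) = 0.65*log(0.65/0.85) = -0.174372.
(1-p)*log((1-p)/(1-q)) = 0.35*log(0.35/0.15) = 0.296554.
D = -0.174372 + 0.296554 = 0.1222

0.1222


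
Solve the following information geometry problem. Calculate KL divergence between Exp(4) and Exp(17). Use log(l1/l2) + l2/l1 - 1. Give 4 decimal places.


KL divergence for exponential family:
KL = log(l1/l2) + l2/l1 - 1.
log(4/17) = -1.446919.
17/4 = 4.25.
KL = -1.446919 + 4.25 - 1 = 1.8031

1.8031


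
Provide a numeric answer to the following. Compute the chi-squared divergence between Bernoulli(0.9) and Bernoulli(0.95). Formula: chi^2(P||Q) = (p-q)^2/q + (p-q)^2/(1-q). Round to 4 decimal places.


Chi-squared divergence between Bernoulli distributions:
chi^2 = (p-q)^2/q + (p-q)^2/(1-q).
p = 0.9, q = 0.95, p-q = -0.05.
(p-q)^2 = 0.0025.
term1 = 0.0025/0.95 = 0.002632.
term2 = 0.0025/0.05 = 0.05.
chi^2 = 0.002632 + 0.05 = 0.0526

0.0526


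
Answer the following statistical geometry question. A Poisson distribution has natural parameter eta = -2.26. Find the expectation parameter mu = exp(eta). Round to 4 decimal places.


Expectation parameter for Poisson exponential family:
mu = exp(eta).
eta = -2.26.
mu = exp(-2.26) = 0.1044

0.1044


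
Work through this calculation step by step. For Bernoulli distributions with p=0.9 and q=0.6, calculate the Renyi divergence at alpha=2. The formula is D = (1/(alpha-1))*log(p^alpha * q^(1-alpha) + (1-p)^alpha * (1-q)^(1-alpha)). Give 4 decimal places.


Renyi divergence of order alpha between Bernoulli distributions:
D = (1/(alpha-1))*log(p^alpha * q^(1-alpha) + (1-p)^alpha * (1-q)^(1-alpha)).
alpha = 2, p = 0.9, q = 0.6.
p^alpha * q^(1-alpha) = 0.9^2 * 0.6^-1 = 1.35.
(1-p)^alpha * (1-q)^(1-alpha) = 0.1^2 * 0.4^-1 = 0.025.
sum = 1.35 + 0.025 = 1.375.
D = (1/1)*log(1.375) = 0.3185

0.3185


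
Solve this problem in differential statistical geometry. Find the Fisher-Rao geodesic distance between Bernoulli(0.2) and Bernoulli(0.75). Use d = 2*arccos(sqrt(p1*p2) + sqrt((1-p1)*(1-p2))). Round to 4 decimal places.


Geodesic distance on Bernoulli manifold:
d(p1,p2) = 2*arccos(sqrt(p1*p2) + sqrt((1-p1)*(1-p2))).
sqrt(p1*p2) = sqrt(0.2*0.75) = 0.387298.
sqrt((1-p1)*(1-p2)) = sqrt(0.8*0.25) = 0.447214.
arg = 0.387298 + 0.447214 = 0.834512.
d = 2*arccos(0.834512) = 1.1671

1.1671


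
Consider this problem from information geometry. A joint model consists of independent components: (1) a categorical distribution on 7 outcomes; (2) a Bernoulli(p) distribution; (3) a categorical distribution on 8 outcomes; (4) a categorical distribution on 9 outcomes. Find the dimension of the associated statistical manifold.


The dimension of a statistical manifold equals the number of free
(independent) real parameters of the model. For a product of independent
blocks the parameter counts add.
- categorical on 7 outcomes (probabilities sum to 1): 7-1 = 6.
- Bernoulli (p): 1.
- categorical on 8 outcomes (probabilities sum to 1): 8-1 = 7.
- categorical on 9 outcomes (probabilities sum to 1): 9-1 = 8.
Total = 6 + 1 + 7 + 8 = 22.
Dimension = 22

22


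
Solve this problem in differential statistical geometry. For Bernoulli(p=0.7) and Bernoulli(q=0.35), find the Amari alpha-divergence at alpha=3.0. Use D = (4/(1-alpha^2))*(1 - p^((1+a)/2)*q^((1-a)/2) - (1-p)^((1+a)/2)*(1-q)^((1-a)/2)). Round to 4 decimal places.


Amari alpha-divergence:
D = (4/(1-alpha^2))*(1 - p^((1+a)/2)*q^((1-a)/2) - (1-p)^((1+a)/2)*(1-q)^((1-a)/2)).
alpha = 3.0, p = 0.7, q = 0.35.
e1 = (1+alpha)/2 = 2.0, e2 = (1-alpha)/2 = -1.0.
t1 = p^e1 * q^e2 = 0.7^2.0 * 0.35^-1.0 = 1.4.
t2 = (1-p)^e1 * (1-q)^e2 = 0.3^2.0 * 0.65^-1.0 = 0.138462.
4/(1-alpha^2) = -0.5.
D = -0.5*(1 - 1.4 - 0.138462) = 0.2692

0.2692


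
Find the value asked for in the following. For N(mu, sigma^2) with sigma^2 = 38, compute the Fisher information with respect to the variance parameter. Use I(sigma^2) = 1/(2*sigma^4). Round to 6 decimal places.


Fisher information for variance: I(sigma^2) = 1/(2*sigma^4).
sigma^2 = 38, so sigma^4 = 1444.
I = 1/(2*1444) = 1/2888 = 0.000346

0.000346


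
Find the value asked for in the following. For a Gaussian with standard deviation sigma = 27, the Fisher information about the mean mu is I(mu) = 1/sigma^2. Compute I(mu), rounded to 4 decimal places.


The Fisher information for the mean of a normal distribution is I(mu) = 1/sigma^2.
sigma = 27, so sigma^2 = 729.
I(mu) = 1/729 = 0.0014

0.0014


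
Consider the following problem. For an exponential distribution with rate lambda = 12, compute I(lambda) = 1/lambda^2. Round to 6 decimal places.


Fisher information for exponential: I(lambda) = 1/lambda^2.
lambda = 12, lambda^2 = 144.
I = 1/144 = 0.006944

0.006944


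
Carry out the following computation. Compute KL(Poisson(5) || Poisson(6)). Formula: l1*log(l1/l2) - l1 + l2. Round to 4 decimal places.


KL divergence for Poisson:
KL = l1*log(l1/l2) - l1 + l2.
l1 = 5, l2 = 6.
log(5/6) = -0.182322.
l1*log(l1/l2) = 5 * -0.182322 = -0.911608.
KL = -0.911608 - 5 + 6 = 0.0884

0.0884


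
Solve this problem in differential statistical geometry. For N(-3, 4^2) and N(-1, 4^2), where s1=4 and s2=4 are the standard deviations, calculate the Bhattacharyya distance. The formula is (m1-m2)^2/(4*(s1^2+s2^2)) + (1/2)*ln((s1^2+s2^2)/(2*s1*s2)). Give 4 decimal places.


Bhattacharyya distance between two Gaussians:
DB = (m1-m2)^2/(4*(s1^2+s2^2)) + (1/2)*ln((s1^2+s2^2)/(2*s1*s2)).
(m1-m2)^2 = (-2)^2 = 4.
s1^2+s2^2 = 16 + 16 = 32.
term1 = 4/128 = 0.03125.
term2 = 0.5*ln(32/32.0) = 0.0.
DB = 0.03125 + 0.0 = 0.0313

0.0313


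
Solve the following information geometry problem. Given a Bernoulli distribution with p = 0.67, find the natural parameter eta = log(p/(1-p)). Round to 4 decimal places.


Natural parameter for Bernoulli: eta = log(p/(1-p)).
p = 0.67, 1-p = 0.33.
p/(1-p) = 2.030303.
eta = log(2.030303) = 0.7082

0.7082


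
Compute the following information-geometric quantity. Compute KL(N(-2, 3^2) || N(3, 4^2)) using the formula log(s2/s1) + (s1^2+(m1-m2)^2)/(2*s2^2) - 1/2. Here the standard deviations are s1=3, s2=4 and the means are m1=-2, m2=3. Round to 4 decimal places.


KL divergence between normal distributions:
KL = log(s2/s1) + (s1^2 + (m1-m2)^2)/(2*s2^2) - 1/2.
log(4/3) = 0.287682.
(3^2 + (-2-3)^2)/(2*4^2) = (9 + 25)/32 = 1.0625.
KL = 0.287682 + 1.0625 - 0.5 = 0.8502

0.8502


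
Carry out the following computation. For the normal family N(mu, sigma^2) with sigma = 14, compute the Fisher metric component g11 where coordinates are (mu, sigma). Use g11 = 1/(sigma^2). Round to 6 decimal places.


For the 2-parameter normal family, the Fisher metric has:
  g11 = 1/sigma^2, g22 = 2/sigma^2.
sigma = 14, sigma^2 = 196.
g11 = 0.005102

0.005102


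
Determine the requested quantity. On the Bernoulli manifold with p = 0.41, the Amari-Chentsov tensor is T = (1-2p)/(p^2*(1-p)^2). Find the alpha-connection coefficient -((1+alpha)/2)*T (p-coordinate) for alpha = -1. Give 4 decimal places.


Skewness (Amari-Chentsov) tensor: T = (1-2p)/(p^2*(1-p)^2).
p = 0.41, 1-2p = 0.18, p^2 = 0.1681, (1-p)^2 = 0.3481.
T = 0.18/(0.1681 * 0.3481) = 3.076102.
In the p-coordinate, Gamma^(alpha) = Gamma^(0) - (alpha/2)*T with Gamma^(0) = (1/2)*g'(p) = -T/2,
so Gamma^(alpha) = -((1+alpha)/2)*T.
alpha = -1, -(1+alpha)/2 = 0.0.
Gamma = 0.0 * 3.076102 = 0.0000

0.0000


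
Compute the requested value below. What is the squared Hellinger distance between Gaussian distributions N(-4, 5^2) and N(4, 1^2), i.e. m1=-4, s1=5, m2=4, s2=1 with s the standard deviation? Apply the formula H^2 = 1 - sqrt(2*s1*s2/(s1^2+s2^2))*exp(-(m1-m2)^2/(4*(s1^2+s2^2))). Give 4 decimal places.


Squared Hellinger distance for Gaussians:
H^2 = 1 - sqrt(2*s1*s2/(s1^2+s2^2)) * exp(-(m1-m2)^2/(4*(s1^2+s2^2))).
s1^2 = 25, s2^2 = 1, s1^2+s2^2 = 26.
sqrt(2*5*1/(26)) = 0.620174.
(m1-m2)^2 = (-8)^2 = 64.
exp(-64/(4*26)) = exp(-0.615385) = 0.540433.
H^2 = 1 - 0.620174*0.540433 = 0.6648

0.6648


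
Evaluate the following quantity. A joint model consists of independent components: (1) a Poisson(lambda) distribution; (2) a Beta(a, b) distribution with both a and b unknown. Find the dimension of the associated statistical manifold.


The dimension of a statistical manifold equals the number of free
(independent) real parameters of the model. For a product of independent
blocks the parameter counts add.
- Poisson (lambda): 1.
- Beta (a, b): 2.
Total = 1 + 2 = 3.
Dimension = 3

3


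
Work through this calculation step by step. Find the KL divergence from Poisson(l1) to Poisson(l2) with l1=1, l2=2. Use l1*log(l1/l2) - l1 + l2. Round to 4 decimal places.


KL divergence for Poisson:
KL = l1*log(l1/l2) - l1 + l2.
l1 = 1, l2 = 2.
log(1/2) = -0.693147.
l1*log(l1/l2) = 1 * -0.693147 = -0.693147.
KL = -0.693147 - 1 + 2 = 0.3069

0.3069


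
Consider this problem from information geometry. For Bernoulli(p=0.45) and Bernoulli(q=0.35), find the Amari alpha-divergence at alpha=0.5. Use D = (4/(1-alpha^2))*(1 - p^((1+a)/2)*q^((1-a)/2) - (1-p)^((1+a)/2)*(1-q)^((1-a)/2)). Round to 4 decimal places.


Amari alpha-divergence:
D = (4/(1-alpha^2))*(1 - p^((1+a)/2)*q^((1-a)/2) - (1-p)^((1+a)/2)*(1-q)^((1-a)/2)).
alpha = 0.5, p = 0.45, q = 0.35.
e1 = (1+alpha)/2 = 0.75, e2 = (1-alpha)/2 = 0.25.
t1 = p^e1 * q^e2 = 0.45^0.75 * 0.35^0.25 = 0.422597.
t2 = (1-p)^e1 * (1-q)^e2 = 0.55^0.75 * 0.65^0.25 = 0.573456.
4/(1-alpha^2) = 5.333333.
D = 5.333333*(1 - 0.422597 - 0.573456) = 0.0210

0.0210


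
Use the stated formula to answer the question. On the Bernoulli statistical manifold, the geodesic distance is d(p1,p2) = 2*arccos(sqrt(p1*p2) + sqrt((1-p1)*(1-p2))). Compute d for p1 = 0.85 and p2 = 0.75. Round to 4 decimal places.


Geodesic distance on Bernoulli manifold:
d(p1,p2) = 2*arccos(sqrt(p1*p2) + sqrt((1-p1)*(1-p2))).
sqrt(p1*p2) = sqrt(0.85*0.75) = 0.798436.
sqrt((1-p1)*(1-p2)) = sqrt(0.15*0.25) = 0.193649.
arg = 0.798436 + 0.193649 = 0.992085.
d = 2*arccos(0.992085) = 0.2518

0.2518


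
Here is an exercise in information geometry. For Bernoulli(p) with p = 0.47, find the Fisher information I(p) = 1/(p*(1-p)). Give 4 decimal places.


For Bernoulli(p), Fisher information is I(p) = 1/(p*(1-p)).
p = 0.47, 1-p = 0.53.
p*(1-p) = 0.2491.
I(p) = 1/0.2491 = 4.0145

4.0145


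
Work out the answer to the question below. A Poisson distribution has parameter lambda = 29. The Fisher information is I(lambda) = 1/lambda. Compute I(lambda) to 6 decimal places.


Fisher information for Poisson: I(lambda) = 1/lambda.
lambda = 29.
I(lambda) = 1/29 = 0.034483

0.034483


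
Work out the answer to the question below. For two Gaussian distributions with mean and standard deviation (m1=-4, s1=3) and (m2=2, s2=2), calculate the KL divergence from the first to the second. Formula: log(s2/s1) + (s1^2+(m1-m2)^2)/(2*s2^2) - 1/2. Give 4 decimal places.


KL divergence between normal distributions:
KL = log(s2/s1) + (s1^2 + (m1-m2)^2)/(2*s2^2) - 1/2.
log(2/3) = -0.405465.
(3^2 + (-4-2)^2)/(2*2^2) = (9 + 36)/8 = 5.625.
KL = -0.405465 + 5.625 - 0.5 = 4.7195

4.7195


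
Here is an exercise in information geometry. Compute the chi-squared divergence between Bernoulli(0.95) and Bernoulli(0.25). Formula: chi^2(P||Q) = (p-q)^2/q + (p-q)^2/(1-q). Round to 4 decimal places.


Chi-squared divergence between Bernoulli distributions:
chi^2 = (p-q)^2/q + (p-q)^2/(1-q).
p = 0.95, q = 0.25, p-q = 0.7.
(p-q)^2 = 0.49.
term1 = 0.49/0.25 = 1.96.
term2 = 0.49/0.75 = 0.653333.
chi^2 = 1.96 + 0.653333 = 2.6133

2.6133


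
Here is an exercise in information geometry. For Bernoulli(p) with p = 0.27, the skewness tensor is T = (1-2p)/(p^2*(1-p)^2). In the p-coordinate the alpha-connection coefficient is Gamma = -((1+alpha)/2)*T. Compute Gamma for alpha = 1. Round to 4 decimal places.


Skewness (Amari-Chentsov) tensor: T = (1-2p)/(p^2*(1-p)^2).
p = 0.27, 1-2p = 0.46, p^2 = 0.0729, (1-p)^2 = 0.5329.
T = 0.46/(0.0729 * 0.5329) = 11.840896.
In the p-coordinate, Gamma^(alpha) = Gamma^(0) - (alpha/2)*T with Gamma^(0) = (1/2)*g'(p) = -T/2,
so Gamma^(alpha) = -((1+alpha)/2)*T.
alpha = 1, -(1+alpha)/2 = -1.0.
Gamma = -1.0 * 11.840896 = -11.8409

-11.8409


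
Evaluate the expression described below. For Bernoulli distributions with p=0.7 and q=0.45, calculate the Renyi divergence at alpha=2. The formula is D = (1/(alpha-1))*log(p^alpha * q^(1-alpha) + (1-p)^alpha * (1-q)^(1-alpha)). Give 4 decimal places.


Renyi divergence of order alpha between Bernoulli distributions:
D = (1/(alpha-1))*log(p^alpha * q^(1-alpha) + (1-p)^alpha * (1-q)^(1-alpha)).
alpha = 2, p = 0.7, q = 0.45.
p^alpha * q^(1-alpha) = 0.7^2 * 0.45^-1 = 1.088889.
(1-p)^alpha * (1-q)^(1-alpha) = 0.3^2 * 0.55^-1 = 0.163636.
sum = 1.088889 + 0.163636 = 1.252525.
D = (1/1)*log(1.252525) = 0.2252

0.2252


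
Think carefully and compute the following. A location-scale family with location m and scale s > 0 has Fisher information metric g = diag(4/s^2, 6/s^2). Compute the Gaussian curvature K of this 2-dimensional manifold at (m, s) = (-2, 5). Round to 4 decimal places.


The metric has the form g = (A dm^2 + B ds^2)/s^2 with A = 4, B = 6.
Substitute u = sqrt(A/B)*m: g = B*(du^2 + ds^2)/s^2, i.e. B times the
Poincare upper half-plane metric, which has constant Gaussian curvature -1.
Scaling a 2D metric by a constant c divides the Gaussian curvature by c,
so K = -1/B = -1/(6) = -0.1667 everywhere (the point (m, s) = (-2, 5) is irrelevant:
the curvature is constant).
The requested Gaussian curvature is K = -0.1667.

-0.1667


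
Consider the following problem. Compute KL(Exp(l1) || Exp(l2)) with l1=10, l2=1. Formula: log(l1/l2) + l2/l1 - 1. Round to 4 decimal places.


KL divergence for exponential family:
KL = log(l1/l2) + l2/l1 - 1.
log(10/1) = 2.302585.
1/10 = 0.1.
KL = 2.302585 + 0.1 - 1 = 1.4026

1.4026


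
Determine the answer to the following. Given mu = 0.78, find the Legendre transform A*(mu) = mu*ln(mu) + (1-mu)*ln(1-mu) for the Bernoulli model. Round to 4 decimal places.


Legendre transform for Bernoulli:
A*(mu) = mu*log(mu) + (1-mu)*log(1-mu).
mu = 0.78, 1-mu = 0.22.
mu*log(mu) = 0.78*log(0.78) = -0.1938.
(1-mu)*log(1-mu) = 0.22*log(0.22) = -0.333108.
A* = -0.1938 + -0.333108 = -0.5269

-0.5269


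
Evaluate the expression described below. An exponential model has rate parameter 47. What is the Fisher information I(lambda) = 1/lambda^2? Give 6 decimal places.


Fisher information for exponential: I(lambda) = 1/lambda^2.
lambda = 47, lambda^2 = 2209.
I = 1/2209 = 0.000453

0.000453


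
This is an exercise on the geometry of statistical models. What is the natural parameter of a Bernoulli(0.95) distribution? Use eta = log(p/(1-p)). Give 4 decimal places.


Natural parameter for Bernoulli: eta = log(p/(1-p)).
p = 0.95, 1-p = 0.05.
p/(1-p) = 19.0.
eta = log(19.0) = 2.9444

2.9444
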